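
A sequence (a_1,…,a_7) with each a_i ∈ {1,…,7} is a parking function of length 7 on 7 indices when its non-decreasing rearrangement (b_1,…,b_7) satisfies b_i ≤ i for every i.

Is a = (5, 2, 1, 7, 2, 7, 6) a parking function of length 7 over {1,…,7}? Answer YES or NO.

NO

Order a: b = (1, 2, 2, 5, 6, 7, 7).
  b_1=1 ≤ 1
  b_2=2 ≤ 2
  b_3=2 ≤ 3
  b_4=5 > 4
  fails at i=4 ⇒ NO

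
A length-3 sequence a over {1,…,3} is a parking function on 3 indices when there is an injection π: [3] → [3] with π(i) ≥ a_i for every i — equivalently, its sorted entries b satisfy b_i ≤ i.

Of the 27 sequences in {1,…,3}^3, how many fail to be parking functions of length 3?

11

|PF| = (3−3+1)·(3+1)^(3−1) = 1 · 16 = 16 (Konheim–Weiss)
E.g. (3,3,2) → sorted (2,3,3): b_1=2>1, not a PF.
So 27 − 16 = 11 fail.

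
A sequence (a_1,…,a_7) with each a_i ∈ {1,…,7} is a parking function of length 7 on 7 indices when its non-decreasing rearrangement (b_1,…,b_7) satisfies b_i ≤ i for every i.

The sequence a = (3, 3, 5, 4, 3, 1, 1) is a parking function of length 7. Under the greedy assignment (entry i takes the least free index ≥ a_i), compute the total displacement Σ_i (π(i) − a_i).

Σπ = 7·8/2 = 28 (π permutes [7]); Σa = 3+3+5+4+3+1+1 = 20; disp = 28−20 = 8.

8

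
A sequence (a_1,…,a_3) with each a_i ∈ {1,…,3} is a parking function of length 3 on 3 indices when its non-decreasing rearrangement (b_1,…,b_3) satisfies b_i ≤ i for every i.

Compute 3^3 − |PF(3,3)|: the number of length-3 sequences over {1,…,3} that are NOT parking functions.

#PF = (4−3)·4^(3−1) = 1 · 16 = 16 [KW]
One tuple (3,3,3) → sorted (3,3,3): b_1=3>1, not a PF.
Total 27; non-PF = 27−16 = 11

11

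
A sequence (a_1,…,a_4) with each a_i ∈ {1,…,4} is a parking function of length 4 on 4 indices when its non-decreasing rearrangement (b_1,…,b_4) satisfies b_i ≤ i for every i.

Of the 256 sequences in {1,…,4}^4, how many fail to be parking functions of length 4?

131

|PF(4,4)| = (4+1−4)·(4+1)^{4−1} = 1 · 125 = 125 (Konheim–Weiss)
Check (3,3,3,3) → sorted (3,3,3,3): b_1=3>1, not a PF.
Total 256; non-PF = 256−125 = 131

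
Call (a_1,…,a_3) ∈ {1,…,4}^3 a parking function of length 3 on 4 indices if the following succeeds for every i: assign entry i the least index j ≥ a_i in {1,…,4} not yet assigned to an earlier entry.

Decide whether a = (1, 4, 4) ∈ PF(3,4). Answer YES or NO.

NO

Sorted: b = (1, 4, 4).
  b_1=1 ≤ 2
  b_2=4 > 3
  fails at i=2 ⇒ NO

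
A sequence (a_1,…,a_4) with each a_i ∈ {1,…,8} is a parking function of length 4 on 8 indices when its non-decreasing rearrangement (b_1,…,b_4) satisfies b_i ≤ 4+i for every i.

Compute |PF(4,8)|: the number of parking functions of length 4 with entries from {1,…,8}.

#PF = (8+1−4)·(8+1)^{4−1} = 5 · 729 = 3645
E.g. (3,2,5,1) → sorted (1,2,3,5): b_i ≤ 4+i ∀i, a PF.

3645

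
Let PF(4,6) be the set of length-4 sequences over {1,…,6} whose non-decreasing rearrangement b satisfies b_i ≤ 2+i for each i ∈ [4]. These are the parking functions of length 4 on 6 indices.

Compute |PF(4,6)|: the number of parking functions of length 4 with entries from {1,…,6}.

1029

|PF| = (6+1−4)·(6+1)^{4−1} = 3×343 = 1029
One tuple (5,3,3,4) → sorted (3,3,4,5): b_i ≤ 2+i ∀i, a PF.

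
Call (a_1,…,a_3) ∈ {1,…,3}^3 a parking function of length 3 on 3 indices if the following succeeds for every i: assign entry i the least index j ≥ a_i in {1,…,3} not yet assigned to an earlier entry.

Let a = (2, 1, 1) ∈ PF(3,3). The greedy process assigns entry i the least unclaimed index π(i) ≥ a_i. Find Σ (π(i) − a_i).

Σπ = 6 ({1..3} each once); Σa = 2+1+1 = 4; disp = 6−4 = 2.

2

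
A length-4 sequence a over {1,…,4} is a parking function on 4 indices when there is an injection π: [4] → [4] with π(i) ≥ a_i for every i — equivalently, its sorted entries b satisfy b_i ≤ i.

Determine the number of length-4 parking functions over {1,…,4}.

125

|PF(4,4)| = (4+1−4)·(4+1)^{4−1} = 1·125 = 125 [KW]
Check (3,1,4,2) → sorted (1,2,3,4): b_i ≤ i ∀i, a PF.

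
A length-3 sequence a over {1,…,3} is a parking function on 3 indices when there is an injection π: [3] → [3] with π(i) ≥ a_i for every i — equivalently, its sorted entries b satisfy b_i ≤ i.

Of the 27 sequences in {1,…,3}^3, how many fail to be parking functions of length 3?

11

|PF| = (4−3)·4^(3−1) = 1×16 = 16 [KW]
Example (3,3,2) → sorted (2,3,3): b_1=2>1, not a PF.
So 27 − 16 = 11 fail.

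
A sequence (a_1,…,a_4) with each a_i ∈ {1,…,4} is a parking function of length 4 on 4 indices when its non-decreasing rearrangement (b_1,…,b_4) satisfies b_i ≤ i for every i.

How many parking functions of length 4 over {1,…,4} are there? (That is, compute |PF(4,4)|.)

125

|PF| = 1·5^3 = 1 · 125 = 125
Check (2,1,1,4) → sorted (1,1,2,4): b_i ≤ i ∀i, a PF.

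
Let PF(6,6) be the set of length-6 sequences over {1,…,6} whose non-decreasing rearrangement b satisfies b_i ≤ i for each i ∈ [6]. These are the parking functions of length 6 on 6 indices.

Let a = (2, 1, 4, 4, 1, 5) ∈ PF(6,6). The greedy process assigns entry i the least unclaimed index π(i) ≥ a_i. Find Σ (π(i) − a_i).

Σπ = 6·7/2 = 21 (π permutes [6]); Σa = 2+1+4+4+1+5 = 17; disp = 21−17 = 4.

4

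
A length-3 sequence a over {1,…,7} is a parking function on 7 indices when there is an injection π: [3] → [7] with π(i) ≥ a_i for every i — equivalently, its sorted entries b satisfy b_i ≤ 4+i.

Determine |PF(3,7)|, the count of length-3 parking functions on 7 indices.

320

#PF = (7+1−3)·(7+1)^{3−1} = 5×64 = 320 (Pollak)
Example (5,6,2) → sorted (2,5,6): b_i ≤ 4+i ∀i, a PF.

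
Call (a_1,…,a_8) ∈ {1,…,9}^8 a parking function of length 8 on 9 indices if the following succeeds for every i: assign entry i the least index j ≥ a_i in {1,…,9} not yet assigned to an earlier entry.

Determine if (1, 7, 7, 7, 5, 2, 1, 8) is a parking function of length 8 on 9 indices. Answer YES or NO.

NO

Sorted: b = (1, 1, 2, 5, 7, 7, 7, 8).
  b_1=1 ≤ 2
  b_2=1 ≤ 3
  b_3=2 ≤ 4
  b_4=5 ≤ 5
  b_5=7 > 6
  fails at i=5 ⇒ NO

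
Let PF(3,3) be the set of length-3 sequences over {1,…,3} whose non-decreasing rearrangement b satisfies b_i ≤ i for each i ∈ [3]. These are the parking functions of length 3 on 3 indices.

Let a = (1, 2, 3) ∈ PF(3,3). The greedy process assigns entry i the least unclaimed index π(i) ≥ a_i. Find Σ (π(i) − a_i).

Σπ = 3·4/2 = 6 (π permutes [3]); Σa = 1+2+3 = 6; disp = 6−6 = 0.

0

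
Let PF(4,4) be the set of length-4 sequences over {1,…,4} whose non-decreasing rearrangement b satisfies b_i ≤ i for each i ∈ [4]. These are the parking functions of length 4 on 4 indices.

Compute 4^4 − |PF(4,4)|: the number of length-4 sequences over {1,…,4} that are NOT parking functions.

131

|PF| = (5−4)·5^(4−1) = 1·125 = 125 [KW]
E.g. (2,4,3,3) → sorted (2,3,3,4): b_1=2>1, not a PF.
So 256 − 125 = 131 fail.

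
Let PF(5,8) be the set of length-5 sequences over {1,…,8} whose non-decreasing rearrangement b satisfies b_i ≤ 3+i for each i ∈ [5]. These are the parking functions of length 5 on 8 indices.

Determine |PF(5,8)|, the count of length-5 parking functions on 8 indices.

26244

|PF| = (9−5)·9^(5−1) = 4·6561 = 26244 (Pollak)
Check (7,2,8,5,6) → sorted (2,5,6,7,8): b_i ≤ 3+i ∀i, a PF.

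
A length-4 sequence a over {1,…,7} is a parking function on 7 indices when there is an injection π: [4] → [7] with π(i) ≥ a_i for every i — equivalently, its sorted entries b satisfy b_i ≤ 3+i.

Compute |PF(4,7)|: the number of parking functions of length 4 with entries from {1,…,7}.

2048

Count = (7+1−4)·(7+1)^{4−1} = 4 · 512 = 2048 [KW]
Example (3,2,6,5) → sorted (2,3,5,6): b_i ≤ 3+i ∀i, a PF.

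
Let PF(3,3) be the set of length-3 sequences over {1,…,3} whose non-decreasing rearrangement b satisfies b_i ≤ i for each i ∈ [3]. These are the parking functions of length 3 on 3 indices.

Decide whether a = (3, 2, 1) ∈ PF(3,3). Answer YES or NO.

Rearranged: b = (1, 2, 3).
  b_1=1 ≤ 1
  b_2=2 ≤ 2
  b_3=3 ≤ 3
All bounds hold ⇒ YES

YES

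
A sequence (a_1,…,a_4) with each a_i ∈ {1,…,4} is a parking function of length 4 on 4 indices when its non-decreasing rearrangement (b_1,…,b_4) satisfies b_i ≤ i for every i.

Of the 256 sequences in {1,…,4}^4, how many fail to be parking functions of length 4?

|PF(4,4)| = (5−4)·5^(4−1) = 1×125 = 125 (Konheim–Weiss)
Example (3,2,2,3) → sorted (2,2,3,3): b_1=2>1, not a PF.
So 256 − 125 = 131 fail.

131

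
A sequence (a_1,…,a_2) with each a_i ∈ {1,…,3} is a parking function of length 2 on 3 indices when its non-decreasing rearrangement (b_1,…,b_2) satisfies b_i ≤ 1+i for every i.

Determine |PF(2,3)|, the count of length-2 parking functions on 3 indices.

|PF(2,3)| = 2·4^1 = 2×4 = 8 (Konheim–Weiss)
E.g. (1,1) → sorted (1,1): b_i ≤ 1+i ∀i, a PF.

8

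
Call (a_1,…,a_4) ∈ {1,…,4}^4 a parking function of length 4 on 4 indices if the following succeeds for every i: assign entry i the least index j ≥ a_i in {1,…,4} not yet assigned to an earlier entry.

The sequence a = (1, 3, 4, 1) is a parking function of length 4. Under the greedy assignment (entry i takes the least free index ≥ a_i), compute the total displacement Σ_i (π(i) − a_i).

Σπ = 10 ({1..4} each once); Σa = 1+3+4+1 = 9; disp = 10−9 = 1.

1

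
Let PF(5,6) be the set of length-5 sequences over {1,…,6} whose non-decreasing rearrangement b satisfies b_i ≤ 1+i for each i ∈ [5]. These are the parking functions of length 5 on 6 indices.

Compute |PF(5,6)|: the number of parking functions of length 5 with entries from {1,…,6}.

4802

#PF = (6−5+1)·(6+1)^(5−1) = 2·2401 = 4802 (Pollak)
E.g. (5,3,3,1,5) → sorted (1,3,3,5,5): b_i ≤ 1+i ∀i, a PF.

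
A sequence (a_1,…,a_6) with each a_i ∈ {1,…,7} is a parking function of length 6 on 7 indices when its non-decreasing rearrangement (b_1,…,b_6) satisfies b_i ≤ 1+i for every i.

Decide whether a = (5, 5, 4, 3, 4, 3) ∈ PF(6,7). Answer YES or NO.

Rearranged: b = (3, 3, 4, 4, 5, 5).
  b_1=3 > 2
  fails at i=1 ⇒ NO

NO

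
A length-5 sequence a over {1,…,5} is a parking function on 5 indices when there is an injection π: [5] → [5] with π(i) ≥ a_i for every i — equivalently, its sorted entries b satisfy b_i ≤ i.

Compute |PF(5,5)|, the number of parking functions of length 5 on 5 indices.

Count = (5+1−5)·(5+1)^{5−1} = 1×1296 = 1296
One tuple (1,4,4,2,1) → sorted (1,1,2,4,4): b_i ≤ i ∀i, a PF.

1296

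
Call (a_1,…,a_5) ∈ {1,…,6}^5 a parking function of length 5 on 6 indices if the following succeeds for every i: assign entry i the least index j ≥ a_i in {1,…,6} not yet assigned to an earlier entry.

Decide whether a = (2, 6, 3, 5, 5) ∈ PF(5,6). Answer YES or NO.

NO

Rearranged: b = (2, 3, 5, 5, 6).
  b_1=2 ≤ 2
  b_2=3 ≤ 3
  b_3=5 > 4
  fails at i=3 ⇒ NO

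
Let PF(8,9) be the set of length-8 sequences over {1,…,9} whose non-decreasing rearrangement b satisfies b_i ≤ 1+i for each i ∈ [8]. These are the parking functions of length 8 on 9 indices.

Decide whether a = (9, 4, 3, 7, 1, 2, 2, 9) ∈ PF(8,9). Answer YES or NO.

Rearranged: b = (1, 2, 2, 3, 4, 7, 9, 9).
  b_1=1 ≤ 2
  b_2=2 ≤ 3
  b_3=2 ≤ 4
  b_4=3 ≤ 5
  b_5=4 ≤ 6
  b_6=7 ≤ 7
  b_7=9 > 8
  fails at i=7 ⇒ NO

NO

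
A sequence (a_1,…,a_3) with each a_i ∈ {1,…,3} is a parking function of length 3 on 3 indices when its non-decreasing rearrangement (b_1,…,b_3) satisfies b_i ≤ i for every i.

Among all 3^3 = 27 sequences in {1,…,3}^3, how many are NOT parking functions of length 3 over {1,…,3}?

#PF = (4−3)·4^(3−1) = 1×16 = 16
E.g. (3,1,3) → sorted (1,3,3): b_2=3>2, not a PF.
Total 27; non-PF = 27−16 = 11

11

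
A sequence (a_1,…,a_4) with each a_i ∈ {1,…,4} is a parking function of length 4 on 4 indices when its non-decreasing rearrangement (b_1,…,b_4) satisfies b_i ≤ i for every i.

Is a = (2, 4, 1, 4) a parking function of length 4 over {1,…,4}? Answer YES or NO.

Order a: b = (1, 2, 4, 4).
  b_1=1 ≤ 1
  b_2=2 ≤ 2
  b_3=4 > 3
  fails at i=3 ⇒ NO

NO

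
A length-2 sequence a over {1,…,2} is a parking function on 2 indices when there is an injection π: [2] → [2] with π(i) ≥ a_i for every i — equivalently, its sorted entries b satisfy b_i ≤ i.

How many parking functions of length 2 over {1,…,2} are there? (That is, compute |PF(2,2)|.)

|PF| = (2−2+1)·(2+1)^(2−1) = 1·3 = 3 [KW]
Check (1,2) → sorted (1,2): b_i ≤ i ∀i, a PF.

3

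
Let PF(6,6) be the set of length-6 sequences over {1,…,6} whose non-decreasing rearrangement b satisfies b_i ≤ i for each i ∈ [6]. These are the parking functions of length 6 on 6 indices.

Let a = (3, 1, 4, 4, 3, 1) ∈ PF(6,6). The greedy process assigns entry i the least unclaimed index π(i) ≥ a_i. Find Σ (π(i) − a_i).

Σπ = 21 ({1..6} each once); Σa = 3+1+4+4+3+1 = 16; disp = 21−16 = 5.

5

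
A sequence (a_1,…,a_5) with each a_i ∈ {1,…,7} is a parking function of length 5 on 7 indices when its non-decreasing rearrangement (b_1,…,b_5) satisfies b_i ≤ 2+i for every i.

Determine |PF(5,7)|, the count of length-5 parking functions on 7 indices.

|PF(5,7)| = (7+1−5)·(7+1)^{5−1} = 3 · 4096 = 12288
One tuple (3,1,2,6,5) → sorted (1,2,3,5,6): b_i ≤ 2+i ∀i, a PF.

12288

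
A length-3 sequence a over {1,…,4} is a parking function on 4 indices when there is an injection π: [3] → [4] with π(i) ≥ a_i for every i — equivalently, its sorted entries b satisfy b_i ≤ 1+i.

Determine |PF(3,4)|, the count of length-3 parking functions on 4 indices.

|PF(3,4)| = (5−3)·5^(3−1) = 2×25 = 50
One tuple (3,4,1) → sorted (1,3,4): b_i ≤ 1+i ∀i, a PF.

50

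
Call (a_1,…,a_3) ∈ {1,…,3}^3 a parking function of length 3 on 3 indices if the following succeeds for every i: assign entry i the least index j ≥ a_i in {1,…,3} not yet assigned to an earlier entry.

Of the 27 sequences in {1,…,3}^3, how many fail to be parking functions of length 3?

Count = (3−3+1)·(3+1)^(3−1) = 1 · 16 = 16 (Konheim–Weiss)
One tuple (3,3,3) → sorted (3,3,3): b_1=3>1, not a PF.
So 27 − 16 = 11 fail.

11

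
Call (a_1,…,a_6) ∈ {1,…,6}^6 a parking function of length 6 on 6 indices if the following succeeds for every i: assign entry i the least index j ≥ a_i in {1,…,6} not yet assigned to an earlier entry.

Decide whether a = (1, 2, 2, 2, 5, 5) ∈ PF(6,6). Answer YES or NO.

YES

Sorted: b = (1, 2, 2, 2, 5, 5).
  b_1=1 ≤ 1
  b_2=2 ≤ 2
  b_3=2 ≤ 3
  b_4=2 ≤ 4
  b_5=5 ≤ 5
  b_6=5 ≤ 6
All bounds hold ⇒ YES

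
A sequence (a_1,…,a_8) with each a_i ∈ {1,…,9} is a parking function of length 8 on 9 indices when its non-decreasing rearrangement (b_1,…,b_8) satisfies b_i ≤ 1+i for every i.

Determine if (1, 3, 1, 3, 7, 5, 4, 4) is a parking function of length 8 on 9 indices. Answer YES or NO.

YES

Order a: b = (1, 1, 3, 3, 4, 4, 5, 7).
  b_1=1 ≤ 2
  b_2=1 ≤ 3
  b_3=3 ≤ 4
  b_4=3 ≤ 5
  b_5=4 ≤ 6
  b_6=4 ≤ 7
  b_7=5 ≤ 8
  b_8=7 ≤ 9
All bounds hold ⇒ YES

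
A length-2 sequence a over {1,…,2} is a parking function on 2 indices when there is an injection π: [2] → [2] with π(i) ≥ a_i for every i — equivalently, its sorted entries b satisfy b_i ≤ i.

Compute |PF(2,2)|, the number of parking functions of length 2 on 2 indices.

3

|PF(2,2)| = (2−2+1)·(2+1)^(2−1) = 1 · 3 = 3 (Konheim–Weiss)
Check (2,1) → sorted (1,2): b_i ≤ i ∀i, a PF.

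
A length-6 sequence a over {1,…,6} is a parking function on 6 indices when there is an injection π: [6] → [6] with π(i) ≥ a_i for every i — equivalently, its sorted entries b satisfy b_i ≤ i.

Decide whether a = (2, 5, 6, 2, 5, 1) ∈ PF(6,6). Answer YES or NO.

NO

Rearranged: b = (1, 2, 2, 5, 5, 6).
  b_1=1 ≤ 1
  b_2=2 ≤ 2
  b_3=2 ≤ 3
  b_4=5 > 4
  fails at i=4 ⇒ NO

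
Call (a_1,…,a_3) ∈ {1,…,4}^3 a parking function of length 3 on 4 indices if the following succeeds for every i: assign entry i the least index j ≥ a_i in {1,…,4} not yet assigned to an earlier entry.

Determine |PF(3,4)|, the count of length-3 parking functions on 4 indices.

50

Count = (4−3+1)·(4+1)^(3−1) = 2·25 = 50 (Pollak)
Example (3,3,1) → sorted (1,3,3): b_i ≤ 1+i ∀i, a PF.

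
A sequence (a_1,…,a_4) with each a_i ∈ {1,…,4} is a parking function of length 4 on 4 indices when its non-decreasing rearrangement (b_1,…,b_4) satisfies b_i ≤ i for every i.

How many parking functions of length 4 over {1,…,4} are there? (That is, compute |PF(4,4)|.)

|PF(4,4)| = 1·5^3 = 1·125 = 125 (Pollak)
Example (2,4,2,1) → sorted (1,2,2,4): b_i ≤ i ∀i, a PF.

125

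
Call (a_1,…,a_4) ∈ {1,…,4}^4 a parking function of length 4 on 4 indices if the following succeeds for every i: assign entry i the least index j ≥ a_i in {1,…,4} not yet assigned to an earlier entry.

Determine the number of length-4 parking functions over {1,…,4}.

#PF = (4−4+1)·(4+1)^(4−1) = 1×125 = 125
One tuple (2,1,3,3) → sorted (1,2,3,3): b_i ≤ i ∀i, a PF.

125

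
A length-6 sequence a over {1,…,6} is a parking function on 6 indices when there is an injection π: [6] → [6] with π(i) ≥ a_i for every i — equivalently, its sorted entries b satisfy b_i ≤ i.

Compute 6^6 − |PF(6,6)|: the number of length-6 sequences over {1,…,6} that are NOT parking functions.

29849

Count = 1·7^5 = 1×16807 = 16807 (Pollak)
Example (5,6,6,2,5,6) → sorted (2,5,5,6,6,6): b_1=2>1, not a PF.
6^6 − 16807 = 46656 − 16807 = 29849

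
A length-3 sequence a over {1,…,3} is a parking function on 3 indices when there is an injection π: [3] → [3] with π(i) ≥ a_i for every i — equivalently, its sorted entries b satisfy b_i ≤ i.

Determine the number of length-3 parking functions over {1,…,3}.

|PF| = (3+1−3)·(3+1)^{3−1} = 1×16 = 16 (Pollak)
One tuple (1,1,1) → sorted (1,1,1): b_i ≤ i ∀i, a PF.

16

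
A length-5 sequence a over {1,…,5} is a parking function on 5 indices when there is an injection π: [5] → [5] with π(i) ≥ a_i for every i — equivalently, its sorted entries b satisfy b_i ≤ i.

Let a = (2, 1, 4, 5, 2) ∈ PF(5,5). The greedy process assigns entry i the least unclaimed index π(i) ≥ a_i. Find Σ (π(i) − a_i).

1

Σπ = 15 ({1..5} each once); Σa = 2+1+4+5+2 = 14; disp = 15−14 = 1.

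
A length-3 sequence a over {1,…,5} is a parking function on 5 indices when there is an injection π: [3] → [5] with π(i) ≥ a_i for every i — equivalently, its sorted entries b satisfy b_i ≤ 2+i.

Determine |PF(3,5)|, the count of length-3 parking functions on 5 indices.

|PF(3,5)| = 3·6^2 = 3×36 = 108 (Pollak)
Example (2,1,5) → sorted (1,2,5): b_i ≤ 2+i ∀i, a PF.

108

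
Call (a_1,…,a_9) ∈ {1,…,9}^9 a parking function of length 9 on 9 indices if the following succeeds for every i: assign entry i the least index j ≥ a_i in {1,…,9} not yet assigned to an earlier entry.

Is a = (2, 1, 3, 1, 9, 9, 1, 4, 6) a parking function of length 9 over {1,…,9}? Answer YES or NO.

Sorted: b = (1, 1, 1, 2, 3, 4, 6, 9, 9).
  b_1=1 ≤ 1
  b_2=1 ≤ 2
  b_3=1 ≤ 3
  b_4=2 ≤ 4
  b_5=3 ≤ 5
  b_6=4 ≤ 6
  b_7=6 ≤ 7
  b_8=9 > 8
  fails at i=8 ⇒ NO

NO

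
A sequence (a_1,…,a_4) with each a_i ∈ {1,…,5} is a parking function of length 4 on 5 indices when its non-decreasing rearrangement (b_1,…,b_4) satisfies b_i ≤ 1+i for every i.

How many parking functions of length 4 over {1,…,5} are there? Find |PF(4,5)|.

|PF| = 2·6^3 = 2 · 216 = 432 (Pollak)
Example (3,2,4,4) → sorted (2,3,4,4): b_i ≤ 1+i ∀i, a PF.

432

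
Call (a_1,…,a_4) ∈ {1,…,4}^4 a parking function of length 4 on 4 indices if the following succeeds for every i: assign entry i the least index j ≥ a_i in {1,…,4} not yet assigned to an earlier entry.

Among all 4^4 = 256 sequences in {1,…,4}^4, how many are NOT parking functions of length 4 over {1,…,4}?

131

|PF| = 1·5^3 = 1×125 = 125 [KW]
One tuple (4,3,4,4) → sorted (3,4,4,4): b_1=3>1, not a PF.
4^4 − 125 = 256 − 125 = 131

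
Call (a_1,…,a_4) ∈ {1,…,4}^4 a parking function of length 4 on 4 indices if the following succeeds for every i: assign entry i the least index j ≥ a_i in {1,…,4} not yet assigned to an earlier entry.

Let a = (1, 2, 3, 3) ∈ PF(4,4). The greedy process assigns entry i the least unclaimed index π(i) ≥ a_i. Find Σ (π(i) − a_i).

Σπ = 4·5/2 = 10 (π permutes [4]); Σa = 1+2+3+3 = 9; disp = 10−9 = 1.

1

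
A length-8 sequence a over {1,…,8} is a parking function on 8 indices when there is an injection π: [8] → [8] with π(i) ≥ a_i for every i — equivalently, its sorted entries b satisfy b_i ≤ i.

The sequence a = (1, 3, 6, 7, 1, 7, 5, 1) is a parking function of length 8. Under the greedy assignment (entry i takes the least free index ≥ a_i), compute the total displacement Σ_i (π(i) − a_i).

5

Σπ = 36 ({1..8} each once); Σa = 1+3+6+7+1+7+5+1 = 31; disp = 36−31 = 5.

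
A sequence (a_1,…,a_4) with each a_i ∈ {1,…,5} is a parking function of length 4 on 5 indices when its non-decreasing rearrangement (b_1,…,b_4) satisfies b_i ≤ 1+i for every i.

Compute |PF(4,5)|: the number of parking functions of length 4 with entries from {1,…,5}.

432

|PF| = 2·6^3 = 2 · 216 = 432
E.g. (3,4,3,1) → sorted (1,3,3,4): b_i ≤ 1+i ∀i, a PF.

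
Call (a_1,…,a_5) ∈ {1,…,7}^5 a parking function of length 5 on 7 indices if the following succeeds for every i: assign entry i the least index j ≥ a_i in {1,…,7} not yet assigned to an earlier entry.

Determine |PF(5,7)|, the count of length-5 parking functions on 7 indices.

|PF(5,7)| = (7−5+1)·(7+1)^(5−1) = 3·4096 = 12288 [KW]
Check (7,5,4,4,2) → sorted (2,4,4,5,7): b_i ≤ 2+i ∀i, a PF.

12288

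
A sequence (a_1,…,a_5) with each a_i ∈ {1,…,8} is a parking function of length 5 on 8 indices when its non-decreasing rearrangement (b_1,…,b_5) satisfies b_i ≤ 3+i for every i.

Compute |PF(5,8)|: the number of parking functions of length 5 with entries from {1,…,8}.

26244

|PF(5,8)| = (8+1−5)·(8+1)^{5−1} = 4 · 6561 = 26244 [KW]
E.g. (4,1,5,4,3) → sorted (1,3,4,4,5): b_i ≤ 3+i ∀i, a PF.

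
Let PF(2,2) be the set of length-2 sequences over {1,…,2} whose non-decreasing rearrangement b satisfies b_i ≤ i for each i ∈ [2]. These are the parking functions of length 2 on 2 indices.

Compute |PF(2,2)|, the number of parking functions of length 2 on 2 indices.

|PF| = (2−2+1)·(2+1)^(2−1) = 1·3 = 3
Example (1,2) → sorted (1,2): b_i ≤ i ∀i, a PF.

3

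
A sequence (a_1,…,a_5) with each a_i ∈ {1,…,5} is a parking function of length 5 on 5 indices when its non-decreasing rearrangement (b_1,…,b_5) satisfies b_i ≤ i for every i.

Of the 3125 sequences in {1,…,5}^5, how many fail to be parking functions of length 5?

1829

#PF = (6−5)·6^(5−1) = 1·1296 = 1296 (Konheim–Weiss)
One tuple (1,4,3,5,5) → sorted (1,3,4,5,5): b_2=3>2, not a PF.
Total 3125; non-PF = 3125−1296 = 1829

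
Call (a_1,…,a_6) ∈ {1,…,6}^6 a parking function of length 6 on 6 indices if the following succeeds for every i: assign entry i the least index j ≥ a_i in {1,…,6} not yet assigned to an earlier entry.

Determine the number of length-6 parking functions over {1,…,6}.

16807

Count = (6−6+1)·(6+1)^(6−1) = 1·16807 = 16807
E.g. (3,1,4,3,6,2) → sorted (1,2,3,3,4,6): b_i ≤ i ∀i, a PF.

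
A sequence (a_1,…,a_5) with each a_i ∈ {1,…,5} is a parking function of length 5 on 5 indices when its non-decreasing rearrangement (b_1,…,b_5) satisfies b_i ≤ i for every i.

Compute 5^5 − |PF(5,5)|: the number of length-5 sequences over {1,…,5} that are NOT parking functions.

Count = 1·6^4 = 1×1296 = 1296 [KW]
Check (4,5,4,2,3) → sorted (2,3,4,4,5): b_1=2>1, not a PF.
Total 3125; non-PF = 3125−1296 = 1829

1829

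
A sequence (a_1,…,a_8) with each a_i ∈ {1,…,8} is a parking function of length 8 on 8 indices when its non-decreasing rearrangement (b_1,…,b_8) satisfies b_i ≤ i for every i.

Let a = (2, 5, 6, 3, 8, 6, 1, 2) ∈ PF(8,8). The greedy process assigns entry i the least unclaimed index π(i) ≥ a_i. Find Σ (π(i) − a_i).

3

Σπ = 8·9/2 = 36 (π permutes [8]); Σa = 2+5+6+3+8+6+1+2 = 33; disp = 36−33 = 3.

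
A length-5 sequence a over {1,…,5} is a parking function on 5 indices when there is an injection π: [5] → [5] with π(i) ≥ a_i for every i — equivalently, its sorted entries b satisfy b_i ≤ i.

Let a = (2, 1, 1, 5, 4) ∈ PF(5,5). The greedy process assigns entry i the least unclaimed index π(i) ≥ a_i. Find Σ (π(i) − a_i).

Σπ = 15 ({1..5} each once); Σa = 2+1+1+5+4 = 13; disp = 15−13 = 2.

2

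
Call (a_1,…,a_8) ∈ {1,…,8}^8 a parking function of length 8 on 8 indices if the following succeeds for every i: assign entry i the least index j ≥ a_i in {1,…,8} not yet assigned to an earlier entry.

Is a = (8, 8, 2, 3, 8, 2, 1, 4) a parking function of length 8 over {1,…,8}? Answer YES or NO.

Order a: b = (1, 2, 2, 3, 4, 8, 8, 8).
  b_1=1 ≤ 1
  b_2=2 ≤ 2
  b_3=2 ≤ 3
  b_4=3 ≤ 4
  b_5=4 ≤ 5
  b_6=8 > 6
  fails at i=6 ⇒ NO

NO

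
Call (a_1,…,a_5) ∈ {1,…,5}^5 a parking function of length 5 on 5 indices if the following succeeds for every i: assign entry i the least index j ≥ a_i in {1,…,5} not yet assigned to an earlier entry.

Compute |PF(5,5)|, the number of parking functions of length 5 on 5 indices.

#PF = (5+1−5)·(5+1)^{5−1} = 1·1296 = 1296 (Konheim–Weiss)
Example (1,5,3,1,2) → sorted (1,1,2,3,5): b_i ≤ i ∀i, a PF.

1296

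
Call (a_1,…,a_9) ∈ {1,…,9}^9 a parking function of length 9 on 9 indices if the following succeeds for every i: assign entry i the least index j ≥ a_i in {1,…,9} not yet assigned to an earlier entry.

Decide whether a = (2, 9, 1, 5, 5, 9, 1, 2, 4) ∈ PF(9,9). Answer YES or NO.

NO

Sorted: b = (1, 1, 2, 2, 4, 5, 5, 9, 9).
  b_1=1 ≤ 1
  b_2=1 ≤ 2
  b_3=2 ≤ 3
  b_4=2 ≤ 4
  b_5=4 ≤ 5
  b_6=5 ≤ 6
  b_7=5 ≤ 7
  b_8=9 > 8
  fails at i=8 ⇒ NO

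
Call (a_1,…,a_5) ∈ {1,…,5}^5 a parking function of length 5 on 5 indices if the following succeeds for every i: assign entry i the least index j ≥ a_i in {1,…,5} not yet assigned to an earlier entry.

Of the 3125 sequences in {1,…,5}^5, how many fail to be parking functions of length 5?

|PF| = (5+1−5)·(5+1)^{5−1} = 1 · 1296 = 1296 (Konheim–Weiss)
Example (5,5,5,3,4) → sorted (3,4,5,5,5): b_1=3>1, not a PF.
5^5 − 1296 = 3125 − 1296 = 1829

1829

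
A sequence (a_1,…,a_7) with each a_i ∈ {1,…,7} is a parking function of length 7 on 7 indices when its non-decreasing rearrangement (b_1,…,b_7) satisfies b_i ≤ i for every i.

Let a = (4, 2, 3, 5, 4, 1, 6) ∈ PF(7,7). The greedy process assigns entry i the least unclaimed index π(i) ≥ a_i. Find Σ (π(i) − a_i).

3

Σπ = 28 ({1..7} each once); Σa = 4+2+3+5+4+1+6 = 25; disp = 28−25 = 3.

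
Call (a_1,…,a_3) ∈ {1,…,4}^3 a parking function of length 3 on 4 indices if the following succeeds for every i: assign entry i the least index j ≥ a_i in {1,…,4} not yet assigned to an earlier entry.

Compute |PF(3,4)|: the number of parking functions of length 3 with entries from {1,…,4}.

50

Count = 2·5^2 = 2 · 25 = 50 [KW]
Check (2,1,4) → sorted (1,2,4): b_i ≤ 1+i ∀i, a PF.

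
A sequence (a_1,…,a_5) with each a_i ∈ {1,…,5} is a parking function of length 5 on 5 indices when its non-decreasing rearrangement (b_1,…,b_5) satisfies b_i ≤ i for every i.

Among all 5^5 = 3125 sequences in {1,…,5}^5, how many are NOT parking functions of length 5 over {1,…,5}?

#PF = (5−5+1)·(5+1)^(5−1) = 1×1296 = 1296 [KW]
Example (5,5,4,4,3) → sorted (3,4,4,5,5): b_1=3>1, not a PF.
So 3125 − 1296 = 1829 fail.

1829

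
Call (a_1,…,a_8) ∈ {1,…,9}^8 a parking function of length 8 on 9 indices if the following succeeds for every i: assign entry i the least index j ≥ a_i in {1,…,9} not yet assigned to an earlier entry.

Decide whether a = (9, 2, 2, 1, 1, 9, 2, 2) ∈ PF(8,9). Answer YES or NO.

NO

Order a: b = (1, 1, 2, 2, 2, 2, 9, 9).
  b_1=1 ≤ 2
  b_2=1 ≤ 3
  b_3=2 ≤ 4
  b_4=2 ≤ 5
  b_5=2 ≤ 6
  b_6=2 ≤ 7
  b_7=9 > 8
  fails at i=7 ⇒ NO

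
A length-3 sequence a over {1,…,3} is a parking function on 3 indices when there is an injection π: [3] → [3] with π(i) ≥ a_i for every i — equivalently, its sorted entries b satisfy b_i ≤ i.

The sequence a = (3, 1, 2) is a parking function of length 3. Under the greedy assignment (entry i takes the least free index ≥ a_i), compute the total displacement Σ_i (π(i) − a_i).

0

Σπ = 6 ({1..3} each once); Σa = 3+1+2 = 6; disp = 6−6 = 0.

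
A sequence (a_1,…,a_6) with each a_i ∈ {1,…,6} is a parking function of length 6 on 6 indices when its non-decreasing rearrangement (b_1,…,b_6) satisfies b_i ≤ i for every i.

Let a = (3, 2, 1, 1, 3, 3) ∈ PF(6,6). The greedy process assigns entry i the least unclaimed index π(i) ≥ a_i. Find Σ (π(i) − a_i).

8

Σπ = 21 ({1..6} each once); Σa = 3+2+1+1+3+3 = 13; disp = 21−13 = 8.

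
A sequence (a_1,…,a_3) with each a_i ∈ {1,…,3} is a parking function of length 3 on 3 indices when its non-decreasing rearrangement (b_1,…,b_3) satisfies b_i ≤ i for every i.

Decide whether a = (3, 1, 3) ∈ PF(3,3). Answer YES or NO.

Sorted: b = (1, 3, 3).
  b_1=1 ≤ 1
  b_2=3 > 2
  fails at i=2 ⇒ NO

NO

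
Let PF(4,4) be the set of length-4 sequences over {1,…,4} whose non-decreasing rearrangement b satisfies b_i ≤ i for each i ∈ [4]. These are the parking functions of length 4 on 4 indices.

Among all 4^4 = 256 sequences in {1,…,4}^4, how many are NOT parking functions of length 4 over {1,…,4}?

Count = (4+1−4)·(4+1)^{4−1} = 1·125 = 125
One tuple (4,2,4,3) → sorted (2,3,4,4): b_1=2>1, not a PF.
So 256 − 125 = 131 fail.

131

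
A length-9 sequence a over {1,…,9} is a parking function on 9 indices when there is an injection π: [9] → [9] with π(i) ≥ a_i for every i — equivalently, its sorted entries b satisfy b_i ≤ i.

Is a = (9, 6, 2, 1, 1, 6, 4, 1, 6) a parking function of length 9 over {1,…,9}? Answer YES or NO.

YES

Sorted: b = (1, 1, 1, 2, 4, 6, 6, 6, 9).
  b_1=1 ≤ 1
  b_2=1 ≤ 2
  b_3=1 ≤ 3
  b_4=2 ≤ 4
  b_5=4 ≤ 5
  b_6=6 ≤ 6
  b_7=6 ≤ 7
  b_8=6 ≤ 8
  b_9=9 ≤ 9
All bounds hold ⇒ YES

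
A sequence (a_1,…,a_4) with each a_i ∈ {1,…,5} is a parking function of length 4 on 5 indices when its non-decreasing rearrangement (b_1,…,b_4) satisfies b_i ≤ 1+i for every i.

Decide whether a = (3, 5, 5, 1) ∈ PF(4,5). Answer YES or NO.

NO

Order a: b = (1, 3, 5, 5).
  b_1=1 ≤ 2
  b_2=3 ≤ 3
  b_3=5 > 4
  fails at i=3 ⇒ NO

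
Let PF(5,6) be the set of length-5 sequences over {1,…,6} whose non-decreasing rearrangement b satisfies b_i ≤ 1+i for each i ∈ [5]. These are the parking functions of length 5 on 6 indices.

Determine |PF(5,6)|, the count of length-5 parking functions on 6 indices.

Count = (7−5)·7^(5−1) = 2×2401 = 4802 [KW]
Example (6,1,2,5,1) → sorted (1,1,2,5,6): b_i ≤ 1+i ∀i, a PF.

4802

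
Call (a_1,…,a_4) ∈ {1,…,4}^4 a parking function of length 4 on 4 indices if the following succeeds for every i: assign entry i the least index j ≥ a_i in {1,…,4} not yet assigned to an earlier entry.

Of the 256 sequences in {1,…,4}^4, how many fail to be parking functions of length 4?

131

Count = 1·5^3 = 1·125 = 125 [KW]
Example (4,1,4,3) → sorted (1,3,4,4): b_2=3>2, not a PF.
4^4 − 125 = 256 − 125 = 131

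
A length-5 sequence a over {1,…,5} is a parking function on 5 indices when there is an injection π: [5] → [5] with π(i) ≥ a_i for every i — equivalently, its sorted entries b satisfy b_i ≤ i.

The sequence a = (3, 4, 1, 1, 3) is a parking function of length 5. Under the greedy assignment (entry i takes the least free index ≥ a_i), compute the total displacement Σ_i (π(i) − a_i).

Σπ = 5·6/2 = 15 (π permutes [5]); Σa = 3+4+1+1+3 = 12; disp = 15−12 = 3.

3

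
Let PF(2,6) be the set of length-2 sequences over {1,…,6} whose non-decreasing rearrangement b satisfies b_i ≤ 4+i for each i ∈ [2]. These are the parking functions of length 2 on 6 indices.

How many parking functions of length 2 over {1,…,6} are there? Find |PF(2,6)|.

|PF(2,6)| = (6+1−2)·(6+1)^{2−1} = 5·7 = 35 (Konheim–Weiss)
E.g. (6,2) → sorted (2,6): b_i ≤ 4+i ∀i, a PF.

35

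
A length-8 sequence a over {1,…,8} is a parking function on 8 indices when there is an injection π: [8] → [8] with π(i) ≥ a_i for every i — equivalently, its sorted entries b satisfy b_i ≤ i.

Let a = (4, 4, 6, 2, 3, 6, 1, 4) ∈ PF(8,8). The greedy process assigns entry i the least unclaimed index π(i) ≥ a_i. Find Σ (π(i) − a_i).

Σπ = 8·9/2 = 36 (π permutes [8]); Σa = 4+4+6+2+3+6+1+4 = 30; disp = 36−30 = 6.

6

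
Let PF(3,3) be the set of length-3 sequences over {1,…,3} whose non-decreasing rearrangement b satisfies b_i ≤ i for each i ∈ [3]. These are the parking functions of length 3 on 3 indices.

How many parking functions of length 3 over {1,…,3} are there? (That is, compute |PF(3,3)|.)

#PF = 1·4^2 = 1×16 = 16 (Konheim–Weiss)
Check (1,3,1) → sorted (1,1,3): b_i ≤ i ∀i, a PF.

16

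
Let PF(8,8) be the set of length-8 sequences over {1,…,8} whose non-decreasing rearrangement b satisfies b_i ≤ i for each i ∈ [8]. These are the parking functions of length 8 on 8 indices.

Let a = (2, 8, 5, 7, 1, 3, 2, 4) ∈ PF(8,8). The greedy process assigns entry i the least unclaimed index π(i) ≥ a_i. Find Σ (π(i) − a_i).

Σπ = 36 ({1..8} each once); Σa = 2+8+5+7+1+3+2+4 = 32; disp = 36−32 = 4.

4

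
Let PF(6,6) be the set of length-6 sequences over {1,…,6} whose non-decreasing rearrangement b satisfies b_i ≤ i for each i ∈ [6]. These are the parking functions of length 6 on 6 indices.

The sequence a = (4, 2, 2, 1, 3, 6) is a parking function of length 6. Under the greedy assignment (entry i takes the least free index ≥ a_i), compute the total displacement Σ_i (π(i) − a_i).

3

Σπ(i) = 1+…+6 = 21; Σa = 4+2+2+1+3+6 = 18; disp = 21−18 = 3.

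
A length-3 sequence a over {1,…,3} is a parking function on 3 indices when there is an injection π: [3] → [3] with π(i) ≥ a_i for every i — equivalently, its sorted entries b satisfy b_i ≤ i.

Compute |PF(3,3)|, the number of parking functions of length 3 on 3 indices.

16

Count = (3−3+1)·(3+1)^(3−1) = 1·16 = 16
One tuple (3,1,1) → sorted (1,1,3): b_i ≤ i ∀i, a PF.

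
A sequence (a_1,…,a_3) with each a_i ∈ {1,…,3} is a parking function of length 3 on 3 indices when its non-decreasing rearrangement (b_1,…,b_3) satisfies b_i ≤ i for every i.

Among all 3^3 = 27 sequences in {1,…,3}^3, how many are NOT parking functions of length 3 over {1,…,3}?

|PF| = (3+1−3)·(3+1)^{3−1} = 1 · 16 = 16 [KW]
One tuple (3,1,3) → sorted (1,3,3): b_2=3>2, not a PF.
So 27 − 16 = 11 fail.

11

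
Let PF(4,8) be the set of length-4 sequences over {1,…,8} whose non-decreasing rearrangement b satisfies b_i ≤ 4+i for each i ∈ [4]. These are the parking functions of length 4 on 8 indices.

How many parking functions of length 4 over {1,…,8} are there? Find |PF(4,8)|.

Count = (9−4)·9^(4−1) = 5 · 729 = 3645 [KW]
E.g. (7,1,1,8) → sorted (1,1,7,8): b_i ≤ 4+i ∀i, a PF.

3645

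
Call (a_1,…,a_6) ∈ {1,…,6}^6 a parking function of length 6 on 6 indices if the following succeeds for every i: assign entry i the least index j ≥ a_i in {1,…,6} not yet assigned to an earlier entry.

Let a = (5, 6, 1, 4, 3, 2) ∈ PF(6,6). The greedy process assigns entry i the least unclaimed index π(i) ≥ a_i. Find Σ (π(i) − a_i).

0

Σπ = 21 ({1..6} each once); Σa = 5+6+1+4+3+2 = 21; disp = 21−21 = 0.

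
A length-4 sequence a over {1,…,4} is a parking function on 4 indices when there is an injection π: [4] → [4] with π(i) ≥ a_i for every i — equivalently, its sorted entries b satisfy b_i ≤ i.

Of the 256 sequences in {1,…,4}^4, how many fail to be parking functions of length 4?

131

Count = (4+1−4)·(4+1)^{4−1} = 1 · 125 = 125
One tuple (4,4,4,1) → sorted (1,4,4,4): b_2=4>2, not a PF.
4^4 − 125 = 256 − 125 = 131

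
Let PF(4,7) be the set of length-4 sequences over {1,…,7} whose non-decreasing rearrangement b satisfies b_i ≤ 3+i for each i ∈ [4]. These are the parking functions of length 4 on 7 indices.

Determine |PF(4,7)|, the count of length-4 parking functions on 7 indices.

2048

|PF| = (7−4+1)·(7+1)^(4−1) = 4·512 = 2048 (Pollak)
E.g. (6,1,3,3) → sorted (1,3,3,6): b_i ≤ 3+i ∀i, a PF.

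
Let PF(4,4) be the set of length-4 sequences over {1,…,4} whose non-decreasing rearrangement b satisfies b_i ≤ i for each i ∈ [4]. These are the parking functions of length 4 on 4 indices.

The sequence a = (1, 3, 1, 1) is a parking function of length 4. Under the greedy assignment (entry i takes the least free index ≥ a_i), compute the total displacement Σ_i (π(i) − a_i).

Σπ(i) = 1+…+4 = 10; Σa = 1+3+1+1 = 6; disp = 10−6 = 4.

4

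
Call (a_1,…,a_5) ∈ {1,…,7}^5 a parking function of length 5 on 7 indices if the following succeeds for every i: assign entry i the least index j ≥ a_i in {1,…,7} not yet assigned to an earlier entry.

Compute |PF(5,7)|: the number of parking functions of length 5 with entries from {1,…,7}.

12288

|PF(5,7)| = (7−5+1)·(7+1)^(5−1) = 3 · 4096 = 12288
One tuple (7,5,3,1,4) → sorted (1,3,4,5,7): b_i ≤ 2+i ∀i, a PF.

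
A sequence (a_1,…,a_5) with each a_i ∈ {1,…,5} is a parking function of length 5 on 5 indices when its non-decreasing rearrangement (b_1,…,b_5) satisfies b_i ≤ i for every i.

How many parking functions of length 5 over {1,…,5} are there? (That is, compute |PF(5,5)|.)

1296

|PF(5,5)| = (5+1−5)·(5+1)^{5−1} = 1×1296 = 1296 (Konheim–Weiss)
E.g. (4,4,2,3,1) → sorted (1,2,3,4,4): b_i ≤ i ∀i, a PF.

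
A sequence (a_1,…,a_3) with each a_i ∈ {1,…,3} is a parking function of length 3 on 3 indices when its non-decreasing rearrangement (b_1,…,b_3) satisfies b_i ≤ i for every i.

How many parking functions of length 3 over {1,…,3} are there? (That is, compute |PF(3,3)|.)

|PF| = (4−3)·4^(3−1) = 1·16 = 16 [KW]
Check (1,1,1) → sorted (1,1,1): b_i ≤ i ∀i, a PF.

16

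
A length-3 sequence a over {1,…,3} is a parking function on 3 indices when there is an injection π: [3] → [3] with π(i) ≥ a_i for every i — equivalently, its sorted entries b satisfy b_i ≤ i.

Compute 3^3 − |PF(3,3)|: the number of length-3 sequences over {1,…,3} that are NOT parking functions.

|PF(3,3)| = (3+1−3)·(3+1)^{3−1} = 1 · 16 = 16
E.g. (3,2,2) → sorted (2,2,3): b_1=2>1, not a PF.
Total 27; non-PF = 27−16 = 11

11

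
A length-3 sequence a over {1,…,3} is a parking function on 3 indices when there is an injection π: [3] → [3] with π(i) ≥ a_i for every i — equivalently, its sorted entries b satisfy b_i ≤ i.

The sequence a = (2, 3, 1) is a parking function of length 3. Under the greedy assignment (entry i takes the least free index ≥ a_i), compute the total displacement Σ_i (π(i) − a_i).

0

Σπ = 3·4/2 = 6 (π permutes [3]); Σa = 2+3+1 = 6; disp = 6−6 = 0.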